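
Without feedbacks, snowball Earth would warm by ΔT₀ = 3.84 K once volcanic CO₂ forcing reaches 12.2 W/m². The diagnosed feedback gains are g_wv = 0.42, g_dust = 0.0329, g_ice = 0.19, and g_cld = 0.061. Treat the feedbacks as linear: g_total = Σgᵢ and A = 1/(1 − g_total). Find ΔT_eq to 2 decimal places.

12.97 K

Total gain g = 0.42 + 0.0329 + 0.19 + 0.061 = 0.7039.
Amplification A = 1/(1 − 0.7039) = 3.377.
ΔT = 3.84 × 3.377 = 12.97 K.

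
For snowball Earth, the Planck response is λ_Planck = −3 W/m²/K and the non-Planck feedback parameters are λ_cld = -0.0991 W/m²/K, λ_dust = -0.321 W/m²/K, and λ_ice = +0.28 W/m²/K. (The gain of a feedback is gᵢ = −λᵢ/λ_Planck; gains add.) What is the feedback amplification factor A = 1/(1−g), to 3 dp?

0.955

Convert to gains: g_cld = -0.0991/3 = -0.03303; g_dust = -0.321/3 = -0.107; g_ice = 0.28/3 = 0.09333.
Total gain g = -0.0467.
A = 1/(1 + 0.0467) = 0.955.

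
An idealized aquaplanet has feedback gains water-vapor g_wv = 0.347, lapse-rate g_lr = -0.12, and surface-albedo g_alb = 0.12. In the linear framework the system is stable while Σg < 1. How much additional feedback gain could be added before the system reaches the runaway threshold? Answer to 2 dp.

0.65

Current total gain = 0.347 − 0.12 + 0.12 = 0.347.
Margin to runaway = 1 − 0.347 = 0.65.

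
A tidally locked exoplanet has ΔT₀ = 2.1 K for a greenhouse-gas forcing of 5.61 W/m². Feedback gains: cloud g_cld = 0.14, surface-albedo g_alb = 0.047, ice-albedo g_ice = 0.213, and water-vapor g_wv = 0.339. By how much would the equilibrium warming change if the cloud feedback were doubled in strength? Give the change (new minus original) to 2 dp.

Original: g = 0.739, ΔT = 2.1/(1−0.739) = 8.0460 K.
With doubled cloud: g' = 0.879, ΔT' = 2.1/(1−0.879) = 17.3554 K.
Change = 17.3554 − 8.0460 = 9.31 K.

9.31 K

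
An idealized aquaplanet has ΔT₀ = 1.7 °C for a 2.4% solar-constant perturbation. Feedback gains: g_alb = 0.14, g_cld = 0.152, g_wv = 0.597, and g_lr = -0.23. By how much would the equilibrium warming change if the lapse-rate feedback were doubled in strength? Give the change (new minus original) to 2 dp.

-2.01 °C

Original: g = 0.659, ΔT = 1.7/(1−0.659) = 4.9853 °C.
With doubled lapse-rate: g' = 0.429, ΔT' = 1.7/(1−0.429) = 2.9772 °C.
Change = 2.9772 − 4.9853 = -2.01 °C.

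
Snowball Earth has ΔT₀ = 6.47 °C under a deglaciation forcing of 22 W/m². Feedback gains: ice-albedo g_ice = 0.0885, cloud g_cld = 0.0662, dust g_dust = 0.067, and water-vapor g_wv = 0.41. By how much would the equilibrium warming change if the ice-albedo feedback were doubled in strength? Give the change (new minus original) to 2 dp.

Original: g = 0.6317, ΔT = 6.47/(1−0.6317) = 17.5672 °C.
With doubled ice-albedo: g' = 0.7202, ΔT' = 6.47/(1−0.7202) = 23.1237 °C.
Change = 23.1237 − 17.5672 = 5.56 °C.

5.56 °C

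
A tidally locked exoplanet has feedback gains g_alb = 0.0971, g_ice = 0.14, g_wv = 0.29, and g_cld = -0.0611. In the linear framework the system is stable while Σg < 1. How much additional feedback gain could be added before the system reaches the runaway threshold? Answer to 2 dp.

Current total gain = 0.0971 + 0.14 + 0.29 − 0.0611 = 0.466.
Margin to runaway = 1 − 0.466 = 0.53.

0.53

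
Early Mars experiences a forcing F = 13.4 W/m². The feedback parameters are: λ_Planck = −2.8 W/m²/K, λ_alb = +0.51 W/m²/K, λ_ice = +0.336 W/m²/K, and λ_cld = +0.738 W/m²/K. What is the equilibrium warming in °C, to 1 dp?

11.0 °C

Net feedback parameter λ = (−2.8) + (+0.51) + (+0.336) + (+0.738) = -1.216 W/m²/K.
ΔT = −F/λ = −13.4/(-1.216) = 11.0 °C.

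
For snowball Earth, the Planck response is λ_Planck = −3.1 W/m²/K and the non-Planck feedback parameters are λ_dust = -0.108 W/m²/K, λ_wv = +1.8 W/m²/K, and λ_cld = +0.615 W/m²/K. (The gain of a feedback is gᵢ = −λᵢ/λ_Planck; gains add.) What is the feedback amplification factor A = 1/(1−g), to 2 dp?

3.91

Convert to gains: g_dust = -0.108/3.1 = -0.03484; g_wv = 1.8/3.1 = 0.5806; g_cld = 0.615/3.1 = 0.1984.
Total gain g = 0.74416.
A = 1/(1 − 0.74416) = 3.91.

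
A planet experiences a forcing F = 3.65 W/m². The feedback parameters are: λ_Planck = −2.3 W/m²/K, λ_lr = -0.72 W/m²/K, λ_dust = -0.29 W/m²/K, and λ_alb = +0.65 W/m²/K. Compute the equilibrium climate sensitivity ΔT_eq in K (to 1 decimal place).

Net feedback parameter λ = (−2.3) + (-0.72) + (-0.29) + (+0.65) = -2.66 W/m²/K.
ΔT = −F/λ = −3.65/(-2.66) = 1.4 K.

1.4 K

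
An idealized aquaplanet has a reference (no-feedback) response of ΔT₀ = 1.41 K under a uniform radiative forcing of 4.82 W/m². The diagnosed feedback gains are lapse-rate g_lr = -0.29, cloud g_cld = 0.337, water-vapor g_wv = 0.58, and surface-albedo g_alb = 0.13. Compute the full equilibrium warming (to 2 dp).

Total gain g = -0.29 + 0.337 + 0.58 + 0.13 = 0.757.
Amplification A = 1/(1 − 0.757) = 4.115.
ΔT = 1.41 × 4.115 = 5.80 K.

5.80 K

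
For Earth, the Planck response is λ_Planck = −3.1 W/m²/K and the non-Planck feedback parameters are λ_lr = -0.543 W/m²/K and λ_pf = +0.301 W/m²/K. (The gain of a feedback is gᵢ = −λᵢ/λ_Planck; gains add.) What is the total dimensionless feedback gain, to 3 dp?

Convert to gains: g_lr = -0.543/3.1 = -0.1752; g_pf = 0.301/3.1 = 0.0971.
Total gain g = -0.0781.

-0.078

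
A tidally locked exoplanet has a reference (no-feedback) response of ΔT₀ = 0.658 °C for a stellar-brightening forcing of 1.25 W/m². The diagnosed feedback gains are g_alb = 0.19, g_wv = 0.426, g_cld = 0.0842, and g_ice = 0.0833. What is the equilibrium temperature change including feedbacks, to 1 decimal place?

3.0 °C

Total gain g = 0.19 + 0.426 + 0.0842 + 0.0833 = 0.7835.
Amplification A = 1/(1 − 0.7835) = 4.619.
ΔT = 0.658 × 4.619 = 3.0 °C.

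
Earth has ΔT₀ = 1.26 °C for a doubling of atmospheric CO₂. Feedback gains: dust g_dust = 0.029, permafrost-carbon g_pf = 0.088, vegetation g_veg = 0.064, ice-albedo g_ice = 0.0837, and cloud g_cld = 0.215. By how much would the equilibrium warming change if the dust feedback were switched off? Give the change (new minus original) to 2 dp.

Original: g = 0.4797, ΔT = 1.26/(1−0.4797) = 2.4217 °C.
Without dust: g' = 0.4507, ΔT' = 1.26/(1−0.4507) = 2.2938 °C.
Change = 2.2938 − 2.4217 = -0.13 °C.

-0.13 °C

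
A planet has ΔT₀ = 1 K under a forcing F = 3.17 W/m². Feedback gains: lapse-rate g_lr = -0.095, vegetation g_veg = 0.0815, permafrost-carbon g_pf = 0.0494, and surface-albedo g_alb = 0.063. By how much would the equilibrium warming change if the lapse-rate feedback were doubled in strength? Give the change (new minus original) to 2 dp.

Original: g = 0.0989, ΔT = 1/(1−0.0989) = 1.1098 K.
With doubled lapse-rate: g' = 0.0039, ΔT' = 1/(1−0.0039) = 1.0039 K.
Change = 1.0039 − 1.1098 = -0.11 K.

-0.11 K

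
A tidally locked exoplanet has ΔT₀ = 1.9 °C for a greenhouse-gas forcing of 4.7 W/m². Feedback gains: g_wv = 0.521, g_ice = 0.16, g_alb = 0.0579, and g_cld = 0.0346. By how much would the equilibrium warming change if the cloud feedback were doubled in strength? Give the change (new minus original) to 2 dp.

1.51 °C

Original: g = 0.7735, ΔT = 1.9/(1−0.7735) = 8.3885 °C.
With doubled cloud: g' = 0.8081, ΔT' = 1.9/(1−0.8081) = 9.9010 °C.
Change = 9.9010 − 8.3885 = 1.51 °C.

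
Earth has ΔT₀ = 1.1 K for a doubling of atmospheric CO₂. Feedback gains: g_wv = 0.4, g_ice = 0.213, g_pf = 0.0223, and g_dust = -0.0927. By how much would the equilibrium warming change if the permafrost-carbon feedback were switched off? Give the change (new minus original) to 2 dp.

-0.11 K

Original: g = 0.5426, ΔT = 1.1/(1−0.5426) = 2.4049 K.
Without permafrost-carbon: g' = 0.5203, ΔT' = 1.1/(1−0.5203) = 2.2931 K.
Change = 2.2931 − 2.4049 = -0.11 K.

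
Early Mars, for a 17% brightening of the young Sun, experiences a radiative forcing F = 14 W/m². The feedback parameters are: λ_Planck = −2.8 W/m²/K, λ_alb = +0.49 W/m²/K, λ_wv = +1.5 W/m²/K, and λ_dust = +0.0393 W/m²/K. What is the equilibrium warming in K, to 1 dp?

Net feedback parameter λ = (−2.8) + (+0.49) + (+1.5) + (+0.0393) = -0.7707 W/m²/K.
ΔT = −F/λ = −14/(-0.7707) = 18.2 K.

18.2 K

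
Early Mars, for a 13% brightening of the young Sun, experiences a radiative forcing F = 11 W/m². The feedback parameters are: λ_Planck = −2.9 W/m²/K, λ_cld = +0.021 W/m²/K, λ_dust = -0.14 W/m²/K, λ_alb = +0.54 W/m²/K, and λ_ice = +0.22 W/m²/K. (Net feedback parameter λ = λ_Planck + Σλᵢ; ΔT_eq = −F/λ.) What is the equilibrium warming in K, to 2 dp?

Net feedback parameter λ = (−2.9) + (+0.021) + (-0.14) + (+0.54) + (+0.22) = -2.259 W/m²/K.
ΔT = −F/λ = −11/(-2.259) = 4.87 K.

4.87 K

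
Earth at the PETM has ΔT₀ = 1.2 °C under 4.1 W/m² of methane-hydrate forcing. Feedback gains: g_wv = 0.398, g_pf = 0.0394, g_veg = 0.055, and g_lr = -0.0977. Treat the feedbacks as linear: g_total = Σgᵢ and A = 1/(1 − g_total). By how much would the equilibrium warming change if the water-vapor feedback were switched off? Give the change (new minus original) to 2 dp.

-0.79 °C

Original: g = 0.3947, ΔT = 1.2/(1−0.3947) = 1.9825 °C.
Without water-vapor: g' = -0.0033, ΔT' = 1.2/(1+0.0033) = 1.1961 °C.
Change = 1.1961 − 1.9825 = -0.79 °C.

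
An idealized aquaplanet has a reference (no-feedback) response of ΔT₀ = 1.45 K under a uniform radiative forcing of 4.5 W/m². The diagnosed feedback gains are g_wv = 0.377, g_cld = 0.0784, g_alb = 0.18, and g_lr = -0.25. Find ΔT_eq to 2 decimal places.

Total gain g = 0.377 + 0.0784 + 0.18 − 0.25 = 0.3854.
Amplification A = 1/(1 − 0.3854) = 1.627.
ΔT = 1.45 × 1.627 = 2.36 K.

2.36 K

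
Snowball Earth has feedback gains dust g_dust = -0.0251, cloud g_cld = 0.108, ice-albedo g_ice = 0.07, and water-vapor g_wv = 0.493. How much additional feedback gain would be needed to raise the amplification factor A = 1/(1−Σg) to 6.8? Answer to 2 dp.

0.21

Current total gain = 0.6459.
Target gain for A = 6.8: g* = 1 − 1/6.8 = 0.8529.
Additional gain needed = 0.8529 − 0.6459 = 0.21.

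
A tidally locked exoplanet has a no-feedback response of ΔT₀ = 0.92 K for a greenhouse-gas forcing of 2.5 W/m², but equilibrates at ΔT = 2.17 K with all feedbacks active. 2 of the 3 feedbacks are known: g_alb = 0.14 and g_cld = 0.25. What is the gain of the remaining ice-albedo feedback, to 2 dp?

0.19

Amplification A = ΔT/ΔT₀ = 2.17/0.92 = 2.359.
Total gain g = 1 − 1/A = 1 − 1/2.359 = 0.5761.
Known gains sum to 0.14 + 0.25 = 0.39.
g_ice = 0.5761 − 0.39 = 0.19.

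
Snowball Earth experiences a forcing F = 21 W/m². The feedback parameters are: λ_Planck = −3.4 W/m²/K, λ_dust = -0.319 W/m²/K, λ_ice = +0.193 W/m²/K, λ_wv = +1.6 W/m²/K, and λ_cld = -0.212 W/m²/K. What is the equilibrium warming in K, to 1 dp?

Net feedback parameter λ = (−3.4) + (-0.319) + (+0.193) + (+1.6) + (-0.212) = -2.138 W/m²/K.
ΔT = −F/λ = −21/(-2.138) = 9.8 K.

9.8 K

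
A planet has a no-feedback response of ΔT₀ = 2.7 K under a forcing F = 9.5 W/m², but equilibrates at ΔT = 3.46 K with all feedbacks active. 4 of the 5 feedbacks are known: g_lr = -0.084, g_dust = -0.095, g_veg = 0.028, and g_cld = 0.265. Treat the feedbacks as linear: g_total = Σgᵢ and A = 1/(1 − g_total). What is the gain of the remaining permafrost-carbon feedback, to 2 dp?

Amplification A = ΔT/ΔT₀ = 3.46/2.7 = 1.281.
Total gain g = 1 − 1/A = 1 − 1/1.281 = 0.2194.
Known gains sum to -0.084 − 0.095 + 0.028 + 0.265 = 0.114.
g_pf = 0.2194 − 0.114 = 0.11.

0.11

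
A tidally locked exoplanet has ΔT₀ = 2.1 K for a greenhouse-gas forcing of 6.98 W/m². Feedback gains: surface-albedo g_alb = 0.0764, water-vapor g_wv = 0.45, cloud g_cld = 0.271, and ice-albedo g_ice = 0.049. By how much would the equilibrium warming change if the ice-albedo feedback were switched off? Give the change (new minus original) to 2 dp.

Original: g = 0.8464, ΔT = 2.1/(1−0.8464) = 13.6719 K.
Without ice-albedo: g' = 0.7974, ΔT' = 2.1/(1−0.7974) = 10.3653 K.
Change = 10.3653 − 13.6719 = -3.31 K.

-3.31 K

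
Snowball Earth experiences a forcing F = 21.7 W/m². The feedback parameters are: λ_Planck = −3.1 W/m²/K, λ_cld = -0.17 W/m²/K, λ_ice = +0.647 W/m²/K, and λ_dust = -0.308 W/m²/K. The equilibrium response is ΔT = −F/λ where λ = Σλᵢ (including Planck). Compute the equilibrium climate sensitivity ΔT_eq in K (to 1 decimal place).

7.4 K

Net feedback parameter λ = (−3.1) + (-0.17) + (+0.647) + (-0.308) = -2.931 W/m²/K.
ΔT = −F/λ = −21.7/(-2.931) = 7.4 K.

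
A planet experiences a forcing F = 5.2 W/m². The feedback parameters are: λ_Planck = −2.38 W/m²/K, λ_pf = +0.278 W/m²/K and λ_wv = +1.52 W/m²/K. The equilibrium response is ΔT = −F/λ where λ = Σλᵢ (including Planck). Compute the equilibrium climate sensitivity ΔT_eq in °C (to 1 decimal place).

8.9 °C

Net feedback parameter λ = (−2.38) + (+0.278) + (+1.52) = -0.582 W/m²/K.
ΔT = −F/λ = −5.2/(-0.582) = 8.9 °C.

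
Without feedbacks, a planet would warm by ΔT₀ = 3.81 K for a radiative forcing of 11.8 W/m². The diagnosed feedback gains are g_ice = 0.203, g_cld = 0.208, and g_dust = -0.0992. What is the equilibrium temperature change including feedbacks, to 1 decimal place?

5.5 K

Total gain g = 0.203 + 0.208 − 0.0992 = 0.3118.
Amplification A = 1/(1 − 0.3118) = 1.453.
ΔT = 3.81 × 1.453 = 5.5 K.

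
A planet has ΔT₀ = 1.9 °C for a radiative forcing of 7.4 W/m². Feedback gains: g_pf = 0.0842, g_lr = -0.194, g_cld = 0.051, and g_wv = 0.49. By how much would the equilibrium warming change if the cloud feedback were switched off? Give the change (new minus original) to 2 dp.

-0.27 °C

Original: g = 0.4312, ΔT = 1.9/(1−0.4312) = 3.3404 °C.
Without cloud: g' = 0.3802, ΔT' = 1.9/(1−0.3802) = 3.0655 °C.
Change = 3.0655 − 3.3404 = -0.27 °C.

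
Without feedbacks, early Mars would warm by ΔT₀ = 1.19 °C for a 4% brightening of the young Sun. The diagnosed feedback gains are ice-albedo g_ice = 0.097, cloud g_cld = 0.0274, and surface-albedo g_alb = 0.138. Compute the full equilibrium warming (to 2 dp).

1.61 °C

Total gain g = 0.097 + 0.0274 + 0.138 = 0.2624.
Amplification A = 1/(1 − 0.2624) = 1.356.
ΔT = 1.19 × 1.356 = 1.61 °C.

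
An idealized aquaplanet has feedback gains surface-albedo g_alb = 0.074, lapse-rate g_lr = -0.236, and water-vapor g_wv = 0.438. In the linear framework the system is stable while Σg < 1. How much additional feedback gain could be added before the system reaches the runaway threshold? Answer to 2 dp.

0.72

Current total gain = 0.074 − 0.236 + 0.438 = 0.276.
Margin to runaway = 1 − 0.276 = 0.72.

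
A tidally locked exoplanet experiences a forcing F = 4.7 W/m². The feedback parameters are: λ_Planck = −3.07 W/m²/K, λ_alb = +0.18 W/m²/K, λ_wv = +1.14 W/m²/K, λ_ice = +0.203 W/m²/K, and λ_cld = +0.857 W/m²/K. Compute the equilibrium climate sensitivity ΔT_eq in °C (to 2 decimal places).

6.81 °C

Net feedback parameter λ = (−3.07) + (+0.18) + (+1.14) + (+0.203) + (+0.857) = -0.69 W/m²/K.
ΔT = −F/λ = −4.7/(-0.69) = 6.81 °C.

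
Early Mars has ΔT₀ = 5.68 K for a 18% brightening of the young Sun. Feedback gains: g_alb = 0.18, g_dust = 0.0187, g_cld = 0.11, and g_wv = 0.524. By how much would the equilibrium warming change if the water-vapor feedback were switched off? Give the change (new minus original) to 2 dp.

Original: g = 0.8327, ΔT = 5.68/(1−0.8327) = 33.9510 K.
Without water-vapor: g' = 0.3087, ΔT' = 5.68/(1−0.3087) = 8.2164 K.
Change = 8.2164 − 33.9510 = -25.73 K.

-25.73 K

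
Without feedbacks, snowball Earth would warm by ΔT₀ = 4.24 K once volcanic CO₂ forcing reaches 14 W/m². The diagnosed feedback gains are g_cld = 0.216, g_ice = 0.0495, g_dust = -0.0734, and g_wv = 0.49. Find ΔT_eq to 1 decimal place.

Total gain g = 0.216 + 0.0495 − 0.0734 + 0.49 = 0.6821.
Amplification A = 1/(1 − 0.6821) = 3.146.
ΔT = 4.24 × 3.146 = 13.3 K.

13.3 K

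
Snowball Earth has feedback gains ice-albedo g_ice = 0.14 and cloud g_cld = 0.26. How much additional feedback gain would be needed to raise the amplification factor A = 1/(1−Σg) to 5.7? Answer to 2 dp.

Current total gain = 0.4.
Target gain for A = 5.7: g* = 1 − 1/5.7 = 0.8246.
Additional gain needed = 0.8246 − 0.4 = 0.42.

0.42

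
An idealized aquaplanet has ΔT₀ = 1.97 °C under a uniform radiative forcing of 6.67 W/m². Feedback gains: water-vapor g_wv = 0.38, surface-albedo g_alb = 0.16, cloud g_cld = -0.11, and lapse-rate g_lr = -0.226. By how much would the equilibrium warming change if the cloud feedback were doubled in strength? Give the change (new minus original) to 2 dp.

-0.30 °C

Original: g = 0.204, ΔT = 1.97/(1−0.204) = 2.4749 °C.
With doubled cloud: g' = 0.094, ΔT' = 1.97/(1−0.094) = 2.1744 °C.
Change = 2.1744 − 2.4749 = -0.30 °C.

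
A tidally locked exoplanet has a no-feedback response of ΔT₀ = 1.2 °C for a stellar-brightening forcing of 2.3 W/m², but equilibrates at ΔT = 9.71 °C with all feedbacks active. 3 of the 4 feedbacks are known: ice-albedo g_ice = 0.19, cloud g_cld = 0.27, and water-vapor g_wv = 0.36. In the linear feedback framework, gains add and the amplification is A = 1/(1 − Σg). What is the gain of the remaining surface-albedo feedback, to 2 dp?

0.06

Amplification A = ΔT/ΔT₀ = 9.71/1.2 = 8.092.
Total gain g = 1 − 1/A = 1 − 1/8.092 = 0.8764.
Known gains sum to 0.19 + 0.27 + 0.36 = 0.82.
g_alb = 0.8764 − 0.82 = 0.06.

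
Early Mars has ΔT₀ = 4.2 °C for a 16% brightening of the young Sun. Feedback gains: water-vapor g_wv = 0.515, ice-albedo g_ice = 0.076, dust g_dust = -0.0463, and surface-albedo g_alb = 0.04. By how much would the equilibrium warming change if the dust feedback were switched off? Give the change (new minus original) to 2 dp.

1.27 °C

Original: g = 0.5847, ΔT = 4.2/(1−0.5847) = 10.1132 °C.
Without dust: g' = 0.631, ΔT' = 4.2/(1−0.631) = 11.3821 °C.
Change = 11.3821 − 10.1132 = 1.27 °C.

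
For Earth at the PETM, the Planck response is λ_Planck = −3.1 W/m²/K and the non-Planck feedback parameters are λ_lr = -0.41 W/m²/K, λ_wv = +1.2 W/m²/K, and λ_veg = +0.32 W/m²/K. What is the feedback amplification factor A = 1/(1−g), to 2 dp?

1.56

Convert to gains: g_lr = -0.41/3.1 = -0.1323; g_wv = 1.2/3.1 = 0.3871; g_veg = 0.32/3.1 = 0.1032.
Total gain g = 0.358.
A = 1/(1 − 0.358) = 1.56.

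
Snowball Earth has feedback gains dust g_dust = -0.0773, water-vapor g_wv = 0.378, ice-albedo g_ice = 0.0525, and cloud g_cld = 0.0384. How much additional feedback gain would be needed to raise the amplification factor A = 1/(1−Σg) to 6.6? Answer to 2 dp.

0.46

Current total gain = 0.3916.
Target gain for A = 6.6: g* = 1 − 1/6.6 = 0.8485.
Additional gain needed = 0.8485 − 0.3916 = 0.46.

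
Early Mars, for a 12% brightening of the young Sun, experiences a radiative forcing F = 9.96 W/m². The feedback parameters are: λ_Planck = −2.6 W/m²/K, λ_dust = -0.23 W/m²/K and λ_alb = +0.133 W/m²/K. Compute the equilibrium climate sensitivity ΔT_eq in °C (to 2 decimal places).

Net feedback parameter λ = (−2.6) + (-0.23) + (+0.133) = -2.697 W/m²/K.
ΔT = −F/λ = −9.96/(-2.697) = 3.69 °C.

3.69 °C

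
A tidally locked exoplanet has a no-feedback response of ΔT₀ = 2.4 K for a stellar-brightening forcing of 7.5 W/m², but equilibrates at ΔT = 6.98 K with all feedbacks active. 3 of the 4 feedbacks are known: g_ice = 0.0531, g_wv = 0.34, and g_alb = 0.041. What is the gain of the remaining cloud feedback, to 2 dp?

0.22

Amplification A = ΔT/ΔT₀ = 6.98/2.4 = 2.908.
Total gain g = 1 − 1/A = 1 − 1/2.908 = 0.6561.
Known gains sum to 0.0531 + 0.34 + 0.041 = 0.4341.
g_cld = 0.6561 − 0.4341 = 0.22.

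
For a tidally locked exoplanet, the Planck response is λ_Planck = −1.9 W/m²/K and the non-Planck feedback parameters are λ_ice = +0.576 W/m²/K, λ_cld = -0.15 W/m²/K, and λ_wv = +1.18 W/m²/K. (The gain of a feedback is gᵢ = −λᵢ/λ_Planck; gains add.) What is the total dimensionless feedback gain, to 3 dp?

0.845

Convert to gains: g_ice = 0.576/1.9 = 0.3032; g_cld = -0.15/1.9 = -0.07895; g_wv = 1.18/1.9 = 0.6211.
Total gain g = 0.84535.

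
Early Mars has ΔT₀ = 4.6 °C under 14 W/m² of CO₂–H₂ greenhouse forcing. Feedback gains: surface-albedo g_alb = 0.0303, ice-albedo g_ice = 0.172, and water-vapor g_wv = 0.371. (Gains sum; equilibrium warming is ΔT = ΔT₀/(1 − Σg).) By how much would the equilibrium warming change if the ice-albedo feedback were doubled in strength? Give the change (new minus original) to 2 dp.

Original: g = 0.5733, ΔT = 4.6/(1−0.5733) = 10.7804 °C.
With doubled ice-albedo: g' = 0.7453, ΔT' = 4.6/(1−0.7453) = 18.0605 °C.
Change = 18.0605 − 10.7804 = 7.28 °C.

7.28 °C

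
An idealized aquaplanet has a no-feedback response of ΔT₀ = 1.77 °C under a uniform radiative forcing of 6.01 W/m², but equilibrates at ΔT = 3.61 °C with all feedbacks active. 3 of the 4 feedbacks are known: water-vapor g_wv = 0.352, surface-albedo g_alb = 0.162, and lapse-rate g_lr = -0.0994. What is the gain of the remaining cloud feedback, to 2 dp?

Amplification A = ΔT/ΔT₀ = 3.61/1.77 = 2.04.
Total gain g = 1 − 1/A = 1 − 1/2.04 = 0.5098.
Known gains sum to 0.352 + 0.162 − 0.0994 = 0.4146.
g_cld = 0.5098 − 0.4146 = 0.10.

0.10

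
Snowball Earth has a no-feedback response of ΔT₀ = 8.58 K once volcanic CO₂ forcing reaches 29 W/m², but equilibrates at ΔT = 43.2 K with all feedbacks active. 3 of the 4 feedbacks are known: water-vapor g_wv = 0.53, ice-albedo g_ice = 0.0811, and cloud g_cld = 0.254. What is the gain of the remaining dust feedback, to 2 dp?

Amplification A = ΔT/ΔT₀ = 43.2/8.58 = 5.035.
Total gain g = 1 − 1/A = 1 − 1/5.035 = 0.8014.
Known gains sum to 0.53 + 0.0811 + 0.254 = 0.8651.
g_dust = 0.8014 − 0.8651 = -0.06.

-0.06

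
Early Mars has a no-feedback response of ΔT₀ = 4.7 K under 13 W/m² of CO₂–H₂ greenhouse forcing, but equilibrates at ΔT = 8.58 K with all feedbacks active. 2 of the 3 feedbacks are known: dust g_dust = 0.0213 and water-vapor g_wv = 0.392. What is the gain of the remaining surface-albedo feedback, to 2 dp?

0.04

Amplification A = ΔT/ΔT₀ = 8.58/4.7 = 1.826.
Total gain g = 1 − 1/A = 1 − 1/1.826 = 0.4524.
Known gains sum to 0.0213 + 0.392 = 0.4133.
g_alb = 0.4524 − 0.4133 = 0.04.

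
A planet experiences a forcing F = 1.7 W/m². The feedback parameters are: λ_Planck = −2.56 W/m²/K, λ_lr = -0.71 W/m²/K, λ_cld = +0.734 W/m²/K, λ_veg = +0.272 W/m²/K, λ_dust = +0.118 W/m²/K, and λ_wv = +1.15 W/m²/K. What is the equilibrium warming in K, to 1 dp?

1.7 K

Net feedback parameter λ = (−2.56) + (-0.71) + (+0.734) + (+0.272) + (+0.118) + (+1.15) = -0.996 W/m²/K.
ΔT = −F/λ = −1.7/(-0.996) = 1.7 K.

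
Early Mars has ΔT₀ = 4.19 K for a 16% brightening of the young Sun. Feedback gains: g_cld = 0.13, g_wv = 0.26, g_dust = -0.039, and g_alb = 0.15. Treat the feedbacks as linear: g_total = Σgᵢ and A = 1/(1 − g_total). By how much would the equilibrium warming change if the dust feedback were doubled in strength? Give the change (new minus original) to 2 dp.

-0.61 K

Original: g = 0.501, ΔT = 4.19/(1−0.501) = 8.3968 K.
With doubled dust: g' = 0.462, ΔT' = 4.19/(1−0.462) = 7.7881 K.
Change = 7.7881 − 8.3968 = -0.61 K.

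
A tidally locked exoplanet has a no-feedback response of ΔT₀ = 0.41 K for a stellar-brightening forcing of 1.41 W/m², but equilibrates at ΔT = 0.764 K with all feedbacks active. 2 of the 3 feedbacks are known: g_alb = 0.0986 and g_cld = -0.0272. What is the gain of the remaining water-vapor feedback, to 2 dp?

Amplification A = ΔT/ΔT₀ = 0.764/0.41 = 1.863.
Total gain g = 1 − 1/A = 1 − 1/1.863 = 0.4632.
Known gains sum to 0.0986 − 0.0272 = 0.0714.
g_wv = 0.4632 − 0.0714 = 0.39.

0.39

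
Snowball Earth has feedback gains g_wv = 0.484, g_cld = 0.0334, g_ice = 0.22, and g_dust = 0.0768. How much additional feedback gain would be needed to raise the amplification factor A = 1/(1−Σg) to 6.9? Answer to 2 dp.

Current total gain = 0.8142.
Target gain for A = 6.9: g* = 1 − 1/6.9 = 0.8551.
Additional gain needed = 0.8551 − 0.8142 = 0.04.

0.04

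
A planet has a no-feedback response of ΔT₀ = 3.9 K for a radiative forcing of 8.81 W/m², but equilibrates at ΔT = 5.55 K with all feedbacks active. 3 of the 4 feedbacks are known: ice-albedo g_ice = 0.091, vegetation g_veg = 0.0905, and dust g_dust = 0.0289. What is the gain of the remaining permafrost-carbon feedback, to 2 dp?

Amplification A = ΔT/ΔT₀ = 5.55/3.9 = 1.423.
Total gain g = 1 − 1/A = 1 − 1/1.423 = 0.2973.
Known gains sum to 0.091 + 0.0905 + 0.0289 = 0.2104.
g_pf = 0.2973 − 0.2104 = 0.09.

0.09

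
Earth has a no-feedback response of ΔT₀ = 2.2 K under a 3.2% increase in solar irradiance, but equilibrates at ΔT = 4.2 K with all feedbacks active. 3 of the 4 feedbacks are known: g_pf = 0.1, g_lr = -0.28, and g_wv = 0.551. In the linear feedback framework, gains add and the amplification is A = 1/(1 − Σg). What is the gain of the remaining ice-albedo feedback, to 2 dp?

0.11

Amplification A = ΔT/ΔT₀ = 4.2/2.2 = 1.909.
Total gain g = 1 − 1/A = 1 − 1/1.909 = 0.4762.
Known gains sum to 0.1 − 0.28 + 0.551 = 0.371.
g_ice = 0.4762 − 0.371 = 0.11.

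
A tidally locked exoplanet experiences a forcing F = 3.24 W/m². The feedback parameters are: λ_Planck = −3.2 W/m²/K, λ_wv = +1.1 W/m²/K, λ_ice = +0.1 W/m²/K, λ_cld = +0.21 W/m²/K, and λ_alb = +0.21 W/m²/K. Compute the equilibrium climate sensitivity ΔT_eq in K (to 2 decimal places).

2.05 K

Net feedback parameter λ = (−3.2) + (+1.1) + (+0.1) + (+0.21) + (+0.21) = -1.58 W/m²/K.
ΔT = −F/λ = −3.24/(-1.58) = 2.05 K.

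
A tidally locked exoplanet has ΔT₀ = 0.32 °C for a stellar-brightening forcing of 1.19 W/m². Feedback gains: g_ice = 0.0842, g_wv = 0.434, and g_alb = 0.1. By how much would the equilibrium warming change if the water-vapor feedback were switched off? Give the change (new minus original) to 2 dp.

Original: g = 0.6182, ΔT = 0.32/(1−0.6182) = 0.8381 °C.
Without water-vapor: g' = 0.1842, ΔT' = 0.32/(1−0.1842) = 0.3923 °C.
Change = 0.3923 − 0.8381 = -0.45 °C.

-0.45 °C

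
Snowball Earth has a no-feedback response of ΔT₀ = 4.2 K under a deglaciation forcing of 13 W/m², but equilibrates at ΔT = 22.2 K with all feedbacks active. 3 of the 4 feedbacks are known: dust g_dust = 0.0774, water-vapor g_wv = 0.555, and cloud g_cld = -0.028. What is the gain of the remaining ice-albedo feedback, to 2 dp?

0.21

Amplification A = ΔT/ΔT₀ = 22.2/4.2 = 5.286.
Total gain g = 1 − 1/A = 1 − 1/5.286 = 0.8108.
Known gains sum to 0.0774 + 0.555 − 0.028 = 0.6044.
g_ice = 0.8108 − 0.6044 = 0.21.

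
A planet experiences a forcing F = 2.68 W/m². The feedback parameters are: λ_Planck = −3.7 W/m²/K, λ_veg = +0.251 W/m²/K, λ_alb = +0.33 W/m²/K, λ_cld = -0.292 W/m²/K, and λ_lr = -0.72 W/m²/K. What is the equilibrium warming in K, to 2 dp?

Net feedback parameter λ = (−3.7) + (+0.251) + (+0.33) + (-0.292) + (-0.72) = -4.131 W/m²/K.
ΔT = −F/λ = −2.68/(-4.131) = 0.65 K.

0.65 K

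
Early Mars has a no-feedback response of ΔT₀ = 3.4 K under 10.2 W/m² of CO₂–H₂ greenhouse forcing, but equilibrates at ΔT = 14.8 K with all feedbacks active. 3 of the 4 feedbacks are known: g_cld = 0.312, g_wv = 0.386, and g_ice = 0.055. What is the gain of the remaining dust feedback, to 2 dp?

0.02

Amplification A = ΔT/ΔT₀ = 14.8/3.4 = 4.353.
Total gain g = 1 − 1/A = 1 − 1/4.353 = 0.7703.
Known gains sum to 0.312 + 0.386 + 0.055 = 0.753.
g_dust = 0.7703 − 0.753 = 0.02.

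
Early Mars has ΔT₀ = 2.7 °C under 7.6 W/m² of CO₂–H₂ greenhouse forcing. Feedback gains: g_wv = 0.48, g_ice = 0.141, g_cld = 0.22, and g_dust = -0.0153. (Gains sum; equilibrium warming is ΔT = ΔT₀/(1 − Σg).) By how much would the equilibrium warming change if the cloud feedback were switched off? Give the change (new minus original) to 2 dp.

-8.64 °C

Original: g = 0.8257, ΔT = 2.7/(1−0.8257) = 15.4905 °C.
Without cloud: g' = 0.6057, ΔT' = 2.7/(1−0.6057) = 6.8476 °C.
Change = 6.8476 − 15.4905 = -8.64 °C.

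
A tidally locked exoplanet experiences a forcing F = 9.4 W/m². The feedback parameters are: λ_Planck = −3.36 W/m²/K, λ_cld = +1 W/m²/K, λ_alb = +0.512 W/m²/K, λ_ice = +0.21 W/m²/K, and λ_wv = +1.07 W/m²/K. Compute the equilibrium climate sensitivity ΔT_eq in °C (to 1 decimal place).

16.5 °C

Net feedback parameter λ = (−3.36) + (+1) + (+0.512) + (+0.21) + (+1.07) = -0.568 W/m²/K.
ΔT = −F/λ = −9.4/(-0.568) = 16.5 °C.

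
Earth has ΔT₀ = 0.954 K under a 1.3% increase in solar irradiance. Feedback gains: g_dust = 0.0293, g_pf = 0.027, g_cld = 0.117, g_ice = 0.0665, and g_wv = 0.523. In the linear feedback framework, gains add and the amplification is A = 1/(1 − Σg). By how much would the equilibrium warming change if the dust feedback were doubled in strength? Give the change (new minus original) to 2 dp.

Original: g = 0.7628, ΔT = 0.954/(1−0.7628) = 4.0219 K.
With doubled dust: g' = 0.7921, ΔT' = 0.954/(1−0.7921) = 4.5887 K.
Change = 4.5887 − 4.0219 = 0.57 K.

0.57 K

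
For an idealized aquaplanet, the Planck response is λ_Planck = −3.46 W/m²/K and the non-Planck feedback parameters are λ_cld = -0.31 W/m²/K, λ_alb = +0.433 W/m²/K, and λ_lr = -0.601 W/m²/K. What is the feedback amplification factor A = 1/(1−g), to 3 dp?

Convert to gains: g_cld = -0.31/3.46 = -0.0896; g_alb = 0.433/3.46 = 0.1251; g_lr = -0.601/3.46 = -0.1737.
Total gain g = -0.1382.
A = 1/(1 + 0.1382) = 0.879.

0.879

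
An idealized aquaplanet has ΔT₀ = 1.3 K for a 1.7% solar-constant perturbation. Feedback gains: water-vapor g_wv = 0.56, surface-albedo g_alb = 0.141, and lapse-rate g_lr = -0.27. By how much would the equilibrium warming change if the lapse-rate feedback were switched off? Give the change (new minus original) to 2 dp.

2.06 K

Original: g = 0.431, ΔT = 1.3/(1−0.431) = 2.2847 K.
Without lapse-rate: g' = 0.701, ΔT' = 1.3/(1−0.701) = 4.3478 K.
Change = 4.3478 − 2.2847 = 2.06 K.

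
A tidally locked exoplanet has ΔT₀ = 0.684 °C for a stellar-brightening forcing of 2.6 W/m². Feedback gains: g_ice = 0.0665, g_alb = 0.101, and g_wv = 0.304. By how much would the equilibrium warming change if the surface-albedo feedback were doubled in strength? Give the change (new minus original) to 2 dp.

0.31 °C

Original: g = 0.4715, ΔT = 0.684/(1−0.4715) = 1.2942 °C.
With doubled surface-albedo: g' = 0.5725, ΔT' = 0.684/(1−0.5725) = 1.6000 °C.
Change = 1.6000 − 1.2942 = 0.31 °C.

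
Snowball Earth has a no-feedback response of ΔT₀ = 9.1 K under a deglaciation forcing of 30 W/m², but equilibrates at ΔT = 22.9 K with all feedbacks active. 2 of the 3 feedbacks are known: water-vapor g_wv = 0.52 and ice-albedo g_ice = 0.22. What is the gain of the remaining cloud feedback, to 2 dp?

Amplification A = ΔT/ΔT₀ = 22.9/9.1 = 2.516.
Total gain g = 1 − 1/A = 1 − 1/2.516 = 0.6025.
Known gains sum to 0.52 + 0.22 = 0.74.
g_cld = 0.6025 − 0.74 = -0.14.

-0.14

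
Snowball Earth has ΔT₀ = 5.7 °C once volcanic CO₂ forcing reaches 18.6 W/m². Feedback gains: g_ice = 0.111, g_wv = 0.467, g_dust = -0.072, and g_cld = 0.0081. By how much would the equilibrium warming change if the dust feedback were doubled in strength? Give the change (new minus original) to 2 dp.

-1.51 °C

Original: g = 0.5141, ΔT = 5.7/(1−0.5141) = 11.7308 °C.
With doubled dust: g' = 0.4421, ΔT' = 5.7/(1−0.4421) = 10.2169 °C.
Change = 10.2169 − 11.7308 = -1.51 °C.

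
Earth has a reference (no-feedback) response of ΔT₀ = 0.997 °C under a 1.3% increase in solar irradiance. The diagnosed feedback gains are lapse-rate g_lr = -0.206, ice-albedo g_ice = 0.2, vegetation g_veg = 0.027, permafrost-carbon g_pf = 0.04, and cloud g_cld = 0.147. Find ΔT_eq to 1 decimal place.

Total gain g = -0.206 + 0.2 + 0.027 + 0.04 + 0.147 = 0.208.
Amplification A = 1/(1 − 0.208) = 1.263.
ΔT = 0.997 × 1.263 = 1.3 °C.

1.3 °C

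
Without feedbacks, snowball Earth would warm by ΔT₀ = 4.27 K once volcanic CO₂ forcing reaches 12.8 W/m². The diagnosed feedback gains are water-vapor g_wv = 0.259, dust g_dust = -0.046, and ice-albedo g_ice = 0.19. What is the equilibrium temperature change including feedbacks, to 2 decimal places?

Total gain g = 0.259 − 0.046 + 0.19 = 0.403.
Amplification A = 1/(1 − 0.403) = 1.675.
ΔT = 4.27 × 1.675 = 7.15 K.

7.15 K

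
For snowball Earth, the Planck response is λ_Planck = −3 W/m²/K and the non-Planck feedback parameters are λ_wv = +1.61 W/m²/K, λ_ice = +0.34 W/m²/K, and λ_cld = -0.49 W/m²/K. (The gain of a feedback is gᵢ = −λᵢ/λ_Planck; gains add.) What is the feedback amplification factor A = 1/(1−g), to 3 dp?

Convert to gains: g_wv = 1.61/3 = 0.5367; g_ice = 0.34/3 = 0.1133; g_cld = -0.49/3 = -0.1633.
Total gain g = 0.4867.
A = 1/(1 − 0.4867) = 1.948.

1.948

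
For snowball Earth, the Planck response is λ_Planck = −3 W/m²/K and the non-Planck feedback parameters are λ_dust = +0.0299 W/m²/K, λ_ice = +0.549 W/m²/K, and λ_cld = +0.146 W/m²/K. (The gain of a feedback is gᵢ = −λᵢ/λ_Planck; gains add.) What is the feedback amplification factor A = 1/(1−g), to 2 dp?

1.32

Convert to gains: g_dust = 0.0299/3 = 0.009967; g_ice = 0.549/3 = 0.183; g_cld = 0.146/3 = 0.04867.
Total gain g = 0.241637.
A = 1/(1 − 0.241637) = 1.32.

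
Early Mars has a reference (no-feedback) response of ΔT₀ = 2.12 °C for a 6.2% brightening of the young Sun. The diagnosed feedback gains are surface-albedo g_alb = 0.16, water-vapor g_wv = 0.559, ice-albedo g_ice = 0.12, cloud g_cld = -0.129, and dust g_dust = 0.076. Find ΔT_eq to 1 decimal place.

Total gain g = 0.16 + 0.559 + 0.12 − 0.129 + 0.076 = 0.786.
Amplification A = 1/(1 − 0.786) = 4.673.
ΔT = 2.12 × 4.673 = 9.9 °C.

9.9 °C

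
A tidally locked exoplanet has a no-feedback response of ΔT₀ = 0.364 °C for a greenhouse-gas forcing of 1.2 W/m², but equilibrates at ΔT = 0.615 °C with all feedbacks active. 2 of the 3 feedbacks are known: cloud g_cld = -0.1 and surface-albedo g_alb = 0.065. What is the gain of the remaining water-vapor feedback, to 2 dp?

Amplification A = ΔT/ΔT₀ = 0.615/0.364 = 1.69.
Total gain g = 1 − 1/A = 1 − 1/1.69 = 0.4083.
Known gains sum to -0.1 + 0.065 = -0.035.
g_wv = 0.4083 + 0.035 = 0.44.

0.44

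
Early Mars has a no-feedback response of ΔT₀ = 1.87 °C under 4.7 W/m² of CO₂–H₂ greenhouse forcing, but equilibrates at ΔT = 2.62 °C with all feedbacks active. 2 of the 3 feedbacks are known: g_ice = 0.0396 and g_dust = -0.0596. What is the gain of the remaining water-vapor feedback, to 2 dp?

Amplification A = ΔT/ΔT₀ = 2.62/1.87 = 1.401.
Total gain g = 1 − 1/A = 1 − 1/1.401 = 0.2862.
Known gains sum to 0.0396 − 0.0596 = -0.02.
g_wv = 0.2862 + 0.02 = 0.31.

0.31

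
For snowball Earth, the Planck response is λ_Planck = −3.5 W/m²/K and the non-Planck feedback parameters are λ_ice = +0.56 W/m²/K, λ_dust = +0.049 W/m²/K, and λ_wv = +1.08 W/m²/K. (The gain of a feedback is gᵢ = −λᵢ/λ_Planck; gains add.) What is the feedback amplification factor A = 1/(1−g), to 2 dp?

Convert to gains: g_ice = 0.56/3.5 = 0.16; g_dust = 0.049/3.5 = 0.014; g_wv = 1.08/3.5 = 0.3086.
Total gain g = 0.4826.
A = 1/(1 − 0.4826) = 1.93.

1.93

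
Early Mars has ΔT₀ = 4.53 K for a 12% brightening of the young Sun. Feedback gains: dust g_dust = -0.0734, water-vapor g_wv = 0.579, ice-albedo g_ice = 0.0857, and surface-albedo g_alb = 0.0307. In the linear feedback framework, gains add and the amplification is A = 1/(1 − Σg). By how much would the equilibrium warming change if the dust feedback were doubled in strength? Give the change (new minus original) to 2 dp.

Original: g = 0.622, ΔT = 4.53/(1−0.622) = 11.9841 K.
With doubled dust: g' = 0.5486, ΔT' = 4.53/(1−0.5486) = 10.0354 K.
Change = 10.0354 − 11.9841 = -1.95 K.

-1.95 K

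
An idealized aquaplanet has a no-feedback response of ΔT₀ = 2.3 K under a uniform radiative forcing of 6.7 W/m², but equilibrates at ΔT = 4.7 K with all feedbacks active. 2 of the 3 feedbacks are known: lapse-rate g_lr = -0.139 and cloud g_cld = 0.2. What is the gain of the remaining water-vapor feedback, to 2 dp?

0.45

Amplification A = ΔT/ΔT₀ = 4.7/2.3 = 2.043.
Total gain g = 1 − 1/A = 1 − 1/2.043 = 0.5105.
Known gains sum to -0.139 + 0.2 = 0.061.
g_wv = 0.5105 − 0.061 = 0.45.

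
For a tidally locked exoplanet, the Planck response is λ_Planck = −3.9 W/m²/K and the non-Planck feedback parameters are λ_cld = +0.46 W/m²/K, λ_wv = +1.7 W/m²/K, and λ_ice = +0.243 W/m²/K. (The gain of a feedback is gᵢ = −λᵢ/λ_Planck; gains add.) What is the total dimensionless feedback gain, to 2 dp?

0.62

Convert to gains: g_cld = 0.46/3.9 = 0.1179; g_wv = 1.7/3.9 = 0.4359; g_ice = 0.243/3.9 = 0.06231.
Total gain g = 0.61611.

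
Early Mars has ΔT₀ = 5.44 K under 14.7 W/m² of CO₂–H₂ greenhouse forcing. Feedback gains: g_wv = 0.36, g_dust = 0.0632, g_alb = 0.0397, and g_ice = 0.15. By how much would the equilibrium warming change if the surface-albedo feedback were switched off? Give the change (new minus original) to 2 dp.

Original: g = 0.6129, ΔT = 5.44/(1−0.6129) = 14.0532 K.
Without surface-albedo: g' = 0.5732, ΔT' = 5.44/(1−0.5732) = 12.7460 K.
Change = 12.7460 − 14.0532 = -1.31 K.

-1.31 K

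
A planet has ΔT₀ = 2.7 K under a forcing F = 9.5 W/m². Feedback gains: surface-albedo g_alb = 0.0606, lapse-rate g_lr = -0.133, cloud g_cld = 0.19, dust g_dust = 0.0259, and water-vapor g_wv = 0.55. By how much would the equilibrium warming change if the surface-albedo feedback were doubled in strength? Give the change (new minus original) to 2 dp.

Original: g = 0.6935, ΔT = 2.7/(1−0.6935) = 8.8091 K.
With doubled surface-albedo: g' = 0.7541, ΔT' = 2.7/(1−0.7541) = 10.9801 K.
Change = 10.9801 − 8.8091 = 2.17 K.

2.17 K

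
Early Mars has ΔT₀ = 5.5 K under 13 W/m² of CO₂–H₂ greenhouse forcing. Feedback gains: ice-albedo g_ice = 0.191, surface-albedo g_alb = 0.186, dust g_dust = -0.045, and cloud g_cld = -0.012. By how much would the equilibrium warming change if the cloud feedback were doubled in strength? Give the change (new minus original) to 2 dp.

-0.14 K

Original: g = 0.32, ΔT = 5.5/(1−0.32) = 8.0882 K.
With doubled cloud: g' = 0.308, ΔT' = 5.5/(1−0.308) = 7.9480 K.
Change = 7.9480 − 8.0882 = -0.14 K.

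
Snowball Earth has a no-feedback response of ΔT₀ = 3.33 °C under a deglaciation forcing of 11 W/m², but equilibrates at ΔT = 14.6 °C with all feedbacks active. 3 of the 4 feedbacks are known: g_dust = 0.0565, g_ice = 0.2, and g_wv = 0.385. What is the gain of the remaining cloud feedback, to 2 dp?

Amplification A = ΔT/ΔT₀ = 14.6/3.33 = 4.384.
Total gain g = 1 − 1/A = 1 − 1/4.384 = 0.7719.
Known gains sum to 0.0565 + 0.2 + 0.385 = 0.6415.
g_cld = 0.7719 − 0.6415 = 0.13.

0.13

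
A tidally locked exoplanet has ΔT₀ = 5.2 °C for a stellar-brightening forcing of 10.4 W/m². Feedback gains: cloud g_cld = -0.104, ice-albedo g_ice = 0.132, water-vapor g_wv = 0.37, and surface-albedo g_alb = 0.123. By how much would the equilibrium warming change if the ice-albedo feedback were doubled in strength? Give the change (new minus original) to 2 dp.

Original: g = 0.521, ΔT = 5.2/(1−0.521) = 10.8559 °C.
With doubled ice-albedo: g' = 0.653, ΔT' = 5.2/(1−0.653) = 14.9856 °C.
Change = 14.9856 − 10.8559 = 4.13 °C.

4.13 °C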